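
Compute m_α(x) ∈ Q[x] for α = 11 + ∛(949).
m_α(x) = x^3 - 33x^2 + 363x - 2280

Set β = α - 11 = ∛(949), so β^3 = 949. Then (α - 11)^3 - 949 = 0, i.e. α is a root of g(x) = (x - 11)^3 - 949 = x^3 - 33x^2 + 363x - 2280. Since g(x) = h(x - 11) where h(x) = x^3 - 949, and h is irreducible over Q (because 949 is not a perfect cube, so h has no rational root, and a monic cubic with no rational root is irreducible), g is also irreducible (irreducibility is preserved under the substitution x → x - 11). Hence m_α(x) = x^3 - 33x^2 + 363x - 2280.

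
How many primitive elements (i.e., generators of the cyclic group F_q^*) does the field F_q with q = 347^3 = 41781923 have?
There are φ(41781922) = 16421184 primitive elements

F_q^* is cyclic of order q - 1 = 41781922. A cyclic group of order m has exactly φ(m) generators. Here m = 41781922 = 2 · 7 · 13 · 173 · 1327, so the number of primitive elements is φ(41781922) = 16421184.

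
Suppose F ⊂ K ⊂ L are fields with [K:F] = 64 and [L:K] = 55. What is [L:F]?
[L:F] = 3520

The tower law says that for any tower of field extensions F ⊂ K ⊂ L with finite degrees, [L:F] = [L:K] · [K:F]. Here this gives [L:F] = 55 · 64 = 3520.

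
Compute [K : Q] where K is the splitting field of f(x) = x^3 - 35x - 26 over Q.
[K : Q] = 6

By the rational root test, any rational root of the monic integer polynomial f(x) = x^3 - 35x - 26 must be an integer dividing the constant term -26, i.e. one of ±{1, 2, 13, 26}. Evaluating: f(1) = -60, f(-1) = 8, f(2) = -88, f(-2) = 36, f(13) = 1716, f(-13) = -1768, f(26) = 16640, f(-26) = -16692; none is 0, so f has no rational root and is therefore irreducible over Q (a cubic with no linear factor over a field is irreducible). For an irreducible cubic, the Galois group is A_3 or S_3 according as the discriminant disc(f) = -4a^3 - 27b^2 = -4·(-35)^3 - 27·(-26)^2 = 153248 is or is not a square in Q. Here disc(f) = 153248 is not a perfect square in Q, so the Galois group of f over Q is not contained in A_3 and must be all of S_3. The splitting field has degree |S_3| = 6 over Q, so [K : Q] = 6.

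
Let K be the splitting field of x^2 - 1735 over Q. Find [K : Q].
[K : Q] = 2

f(x) = x^2 - 1735 factors as (x - √1735)(x + √1735). The splitting field is K = Q(√1735). Since 1735 is squarefree and > 1, it is not a perfect square, so x^2 - 1735 is irreducible over Q and [Q(√1735) : Q] = 2. Hence [K : Q] = 2.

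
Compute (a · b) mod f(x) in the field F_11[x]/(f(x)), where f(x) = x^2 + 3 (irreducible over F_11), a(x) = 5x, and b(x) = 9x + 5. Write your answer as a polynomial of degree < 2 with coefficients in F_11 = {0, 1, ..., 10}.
a · b ≡ 3x + 8 (mod f(x))

Multiply in F_11[x]: a(x)·b(x) = (5x)·(9x + 5) = x^2 + 3x. This has degree ≥ 2, so divide by f(x) over F_11: x^2 + 3x = (1)·(x^2 + 3) + (3x + 8). Hence a·b ≡ 3x + 8 (mod f). (F_11[x]/(f) is a field with 11^2 = 121 elements since f is irreducible of degree 2.)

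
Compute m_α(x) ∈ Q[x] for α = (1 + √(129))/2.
m_α(x) = x^2 - x - 32

From 2α - 1 = √(129), squaring gives (2α - 1)^2 = 129, i.e. 4α^2 - 4α + 1 = 129, so α^2 - α + (1 - 129)/4 = 0. Since 129 ≡ 1 (mod 4), (1 - 129)/4 = -32 ∈ Z. The polynomial x^2 - x - 32 has discriminant 1 - 4·(-32) = 129, which is not a perfect square in Q (d = 129 is squarefree and ≠ 1), so x^2 - x - 32 is irreducible over Q. It is the minimal polynomial of α.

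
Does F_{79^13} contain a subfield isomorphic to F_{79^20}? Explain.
No: F_{79^20} is not a subfield of F_{79^13}

F_{p^m} embeds in F_{p^n} iff m | n. Here 20 ∤ 13 (since 13 = 0·20 + 13 with remainder 13 ≠ 0), so F_{79^20} is not a subfield of F_{79^13}. Equivalently: if it were, the tower law would give 20 = [F_{79^20}:F_79] dividing [F_{79^13}:F_79] = 13, contradiction.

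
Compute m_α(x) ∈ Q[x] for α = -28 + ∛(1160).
m_α(x) = x^3 + 84x^2 + 2352x + 20792

Set β = α + 28 = ∛(1160), so β^3 = 1160. Then (α + 28)^3 - 1160 = 0, i.e. α is a root of g(x) = (x + 28)^3 - 1160 = x^3 + 84x^2 + 2352x + 20792. Since g(x) = h(x + 28) where h(x) = x^3 - 1160, and h is irreducible over Q (because 1160 is not a perfect cube, so h has no rational root, and a monic cubic with no rational root is irreducible), g is also irreducible (irreducibility is preserved under the substitution x → x + 28). Hence m_α(x) = x^3 + 84x^2 + 2352x + 20792.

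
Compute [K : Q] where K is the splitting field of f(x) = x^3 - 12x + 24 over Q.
[K : Q] = 6

By the rational root test, any rational root of the monic integer polynomial f(x) = x^3 - 12x + 24 must be an integer dividing the constant term 24, i.e. one of ±{1, 2, 3, 4, 6, 8, 12, 24}. Evaluating: f(1) = 13, f(-1) = 35, f(2) = 8, f(-2) = 40, f(3) = 15, f(-3) = 33, f(4) = 40, f(-4) = 8, f(6) = 168, f(-6) = -120, f(8) = 440, f(-8) = -392, f(12) = 1608, f(-12) = -1560, f(24) = 13560, f(-24) = -13512; none is 0, so f has no rational root and is therefore irreducible over Q (a cubic with no linear factor over a field is irreducible). For an irreducible cubic, the Galois group is A_3 or S_3 according as the discriminant disc(f) = -4a^3 - 27b^2 = -4·(-12)^3 - 27·(24)^2 = -8640 is or is not a square in Q. Here disc(f) = -8640 is not a perfect square in Q, so the Galois group of f over Q is not contained in A_3 and must be all of S_3. The splitting field has degree |S_3| = 6 over Q, so [K : Q] = 6.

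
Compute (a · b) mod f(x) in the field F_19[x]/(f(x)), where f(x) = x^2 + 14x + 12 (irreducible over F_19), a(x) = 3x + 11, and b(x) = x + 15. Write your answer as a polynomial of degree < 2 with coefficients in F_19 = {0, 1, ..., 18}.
a · b ≡ 14x + 15 (mod f(x))

Multiply in F_19[x]: a(x)·b(x) = (3x + 11)·(x + 15) = 3x^2 + 18x + 13. This has degree ≥ 2, so divide by f(x) over F_19: 3x^2 + 18x + 13 = (3)·(x^2 + 14x + 12) + (14x + 15). Hence a·b ≡ 14x + 15 (mod f). (F_19[x]/(f) is a field with 19^2 = 361 elements since f is irreducible of degree 2.)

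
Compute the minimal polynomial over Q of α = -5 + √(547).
m_α(x) = x^2 + 10x - 522

From α + 5 = √(547), squaring gives (α + 5)^2 = 547, i.e. α^2 + 10α + 25 = 547, so α^2 + 10α - 522 = 0. The discriminant of x^2 + 10x - 522 is (10)^2 - 4·(-522) = 100 + 2088 = 2188, and 4·(547) is not a perfect square in Q since 547 is squarefree and ≠ 1. Hence x^2 + 10x - 522 is irreducible over Q and is the minimal polynomial of α.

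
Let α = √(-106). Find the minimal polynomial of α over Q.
m_α(x) = x^2 + 106

α satisfies α^2 + 106 = 0, so x^2 + 106 annihilates α. Since d = -106 is squarefree and ≠ 1, it is not a perfect square in Q, so x^2 + 106 has no rational root and is therefore irreducible over Q (a degree-2 polynomial over a field is irreducible iff it has no root). Hence m_α(x) = x^2 + 106.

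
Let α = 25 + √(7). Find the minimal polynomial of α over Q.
m_α(x) = x^2 - 50x + 618

From α - 25 = √(7), squaring gives (α - 25)^2 = 7, i.e. α^2 - 50α + 625 = 7, so α^2 - 50α + 618 = 0. The discriminant of x^2 - 50x + 618 is (-50)^2 - 4·(618) = 2500 - 2472 = 28, and 4·(7) is not a perfect square in Q since 7 is squarefree and ≠ 1. Hence x^2 - 50x + 618 is irreducible over Q and is the minimal polynomial of α.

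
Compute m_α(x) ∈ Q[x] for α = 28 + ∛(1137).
m_α(x) = x^3 - 84x^2 + 2352x - 23089

Set β = α - 28 = ∛(1137), so β^3 = 1137. Then (α - 28)^3 - 1137 = 0, i.e. α is a root of g(x) = (x - 28)^3 - 1137 = x^3 - 84x^2 + 2352x - 23089. Since g(x) = h(x - 28) where h(x) = x^3 - 1137, and h is irreducible over Q (because 1137 is not a perfect cube, so h has no rational root, and a monic cubic with no rational root is irreducible), g is also irreducible (irreducibility is preserved under the substitution x → x - 28). Hence m_α(x) = x^3 - 84x^2 + 2352x - 23089.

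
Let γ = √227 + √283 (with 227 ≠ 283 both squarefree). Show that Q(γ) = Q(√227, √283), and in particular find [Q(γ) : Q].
[Q(γ) : Q] = 4 (equivalently, Q(γ) = Q(√227, √283))

Obviously Q(γ) ⊆ Q(√227, √283), and [Q(√227, √283):Q] = 4 (since 227, 283 are distinct squarefree integers > 1 with 64241 not a perfect square). To show equality we compute the minimal polynomial of γ. From γ = √227 + √283: γ^2 = 227 + 2√(64241) + 283 = 510 + 2√(64241), so γ^2 - 510 = 2√(64241); squaring, (γ^2 - 510)^2 = 4·64241, i.e. γ^4 - 1020γ^2 + 260100 - 256964 = 0, i.e. γ^4 - 1020γ^2 + 3136 = 0. So γ is a root of x^4 - 1020x^2 + 3136. This polynomial is irreducible over Q: it has no rational root (each ±√227 ± √283 is irrational), and any factorization into two quadratics over Q would force √(64241) ∈ Q (pairing opposite roots) or √227, √283 ∈ Q (other pairings), all impossible. Hence [Q(γ):Q] = 4 = [Q(√227, √283):Q], so Q(γ) = Q(√227, √283).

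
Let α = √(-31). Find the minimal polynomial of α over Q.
m_α(x) = x^2 + 31

α satisfies α^2 + 31 = 0, so x^2 + 31 annihilates α. Since d = -31 is squarefree and ≠ 1, it is not a perfect square in Q, so x^2 + 31 has no rational root and is therefore irreducible over Q (a degree-2 polynomial over a field is irreducible iff it has no root). Hence m_α(x) = x^2 + 31.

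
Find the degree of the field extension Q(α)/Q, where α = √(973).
[Q(α):Q] = 2

[Q(α):Q] equals the degree of the minimal polynomial of α. Here α^2 = 973 and x^2 - 973 is irreducible (d = 973 is squarefree, ≠ 1, hence not a square), so deg(m_α) = 2. Thus [Q(α):Q] = 2.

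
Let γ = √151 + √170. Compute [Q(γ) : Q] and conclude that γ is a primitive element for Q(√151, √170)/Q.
[Q(γ) : Q] = 4 (equivalently, Q(γ) = Q(√151, √170))

Obviously Q(γ) ⊆ Q(√151, √170), and [Q(√151, √170):Q] = 4 (since 151, 170 are distinct squarefree integers > 1 with 25670 not a perfect square). To show equality we compute the minimal polynomial of γ. From γ = √151 + √170: γ^2 = 151 + 2√(25670) + 170 = 321 + 2√(25670), so γ^2 - 321 = 2√(25670); squaring, (γ^2 - 321)^2 = 4·25670, i.e. γ^4 - 642γ^2 + 103041 - 102680 = 0, i.e. γ^4 - 642γ^2 + 361 = 0. So γ is a root of x^4 - 642x^2 + 361. This polynomial is irreducible over Q: it has no rational root (each ±√151 ± √170 is irrational), and any factorization into two quadratics over Q would force √(25670) ∈ Q (pairing opposite roots) or √151, √170 ∈ Q (other pairings), all impossible. Hence [Q(γ):Q] = 4 = [Q(√151, √170):Q], so Q(γ) = Q(√151, √170).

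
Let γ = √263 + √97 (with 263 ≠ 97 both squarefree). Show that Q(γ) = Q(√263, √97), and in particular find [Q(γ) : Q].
[Q(γ) : Q] = 4 (equivalently, Q(γ) = Q(√263, √97))

Obviously Q(γ) ⊆ Q(√263, √97), and [Q(√263, √97):Q] = 4 (since 263, 97 are distinct squarefree integers > 1 with 25511 not a perfect square). To show equality we compute the minimal polynomial of γ. From γ = √263 + √97: γ^2 = 263 + 2√(25511) + 97 = 360 + 2√(25511), so γ^2 - 360 = 2√(25511); squaring, (γ^2 - 360)^2 = 4·25511, i.e. γ^4 - 720γ^2 + 129600 - 102044 = 0, i.e. γ^4 - 720γ^2 + 27556 = 0. So γ is a root of x^4 - 720x^2 + 27556. This polynomial is irreducible over Q: it has no rational root (each ±√263 ± √97 is irrational), and any factorization into two quadratics over Q would force √(25511) ∈ Q (pairing opposite roots) or √263, √97 ∈ Q (other pairings), all impossible. Hence [Q(γ):Q] = 4 = [Q(√263, √97):Q], so Q(γ) = Q(√263, √97).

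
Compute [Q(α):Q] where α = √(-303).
[Q(α):Q] = 2

[Q(α):Q] equals the degree of the minimal polynomial of α. Here α^2 = -303 and x^2 + 303 is irreducible (d = -303 is squarefree, ≠ 1, hence not a square), so deg(m_α) = 2. Thus [Q(α):Q] = 2.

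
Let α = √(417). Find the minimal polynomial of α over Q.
m_α(x) = x^2 - 417

α satisfies α^2 - 417 = 0, so x^2 - 417 annihilates α. Since d = 417 is squarefree and ≠ 1, it is not a perfect square in Q, so x^2 - 417 has no rational root and is therefore irreducible over Q (a degree-2 polynomial over a field is irreducible iff it has no root). Hence m_α(x) = x^2 - 417.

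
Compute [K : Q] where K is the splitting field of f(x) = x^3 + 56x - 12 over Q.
[K : Q] = 6

By the rational root test, any rational root of the monic integer polynomial f(x) = x^3 + 56x - 12 must be an integer dividing the constant term -12, i.e. one of ±{1, 2, 3, 4, 6, 12}. Evaluating: f(1) = 45, f(-1) = -69, f(2) = 108, f(-2) = -132, f(3) = 183, f(-3) = -207, f(4) = 276, f(-4) = -300, f(6) = 540, f(-6) = -564, f(12) = 2388, f(-12) = -2412; none is 0, so f has no rational root and is therefore irreducible over Q (a cubic with no linear factor over a field is irreducible). For an irreducible cubic, the Galois group is A_3 or S_3 according as the discriminant disc(f) = -4a^3 - 27b^2 = -4·(56)^3 - 27·(-12)^2 = -706352 is or is not a square in Q. Here disc(f) = -706352 is not a perfect square in Q, so the Galois group of f over Q is not contained in A_3 and must be all of S_3. The splitting field has degree |S_3| = 6 over Q, so [K : Q] = 6.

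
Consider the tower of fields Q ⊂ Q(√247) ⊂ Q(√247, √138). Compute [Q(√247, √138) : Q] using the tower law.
[Q(√247, √138) : Q] = 4

[Q(√247):Q] = 2 (min poly x^2 - 247, irreducible since 247 is squarefree > 1). For the top step, suppose √138 ∈ Q(√247), say √138 = c + d√247 with c, d ∈ Q. Squaring: 138 = c^2 + 247d^2 + 2cd√247. Since √247 ∉ Q this forces 2cd = 0. If d = 0 then √138 = c ∈ Q, contradicting 138 squarefree > 1. If c = 0 then 138 = 247d^2, so 247·138 = (247d)^2 is a perfect square in Q — but 247·138 = 34086 is not a perfect square (since 247 and 138 are distinct squarefree integers). Contradiction. Hence √138 ∉ Q(√247), so x^2 - 138 stays irreducible over Q(√247) and [Q(√247, √138) : Q(√247)] = 2. By the tower law, [Q(√247, √138) : Q] = 2 · 2 = 4.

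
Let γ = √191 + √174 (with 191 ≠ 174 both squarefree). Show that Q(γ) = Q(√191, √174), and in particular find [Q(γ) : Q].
[Q(γ) : Q] = 4 (equivalently, Q(γ) = Q(√191, √174))

Obviously Q(γ) ⊆ Q(√191, √174), and [Q(√191, √174):Q] = 4 (since 191, 174 are distinct squarefree integers > 1 with 33234 not a perfect square). To show equality we compute the minimal polynomial of γ. From γ = √191 + √174: γ^2 = 191 + 2√(33234) + 174 = 365 + 2√(33234), so γ^2 - 365 = 2√(33234); squaring, (γ^2 - 365)^2 = 4·33234, i.e. γ^4 - 730γ^2 + 133225 - 132936 = 0, i.e. γ^4 - 730γ^2 + 289 = 0. So γ is a root of x^4 - 730x^2 + 289. This polynomial is irreducible over Q: it has no rational root (each ±√191 ± √174 is irrational), and any factorization into two quadratics over Q would force √(33234) ∈ Q (pairing opposite roots) or √191, √174 ∈ Q (other pairings), all impossible. Hence [Q(γ):Q] = 4 = [Q(√191, √174):Q], so Q(γ) = Q(√191, √174).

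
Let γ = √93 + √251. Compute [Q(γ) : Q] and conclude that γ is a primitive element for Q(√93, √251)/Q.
[Q(γ) : Q] = 4 (equivalently, Q(γ) = Q(√93, √251))

Obviously Q(γ) ⊆ Q(√93, √251), and [Q(√93, √251):Q] = 4 (since 93, 251 are distinct squarefree integers > 1 with 23343 not a perfect square). To show equality we compute the minimal polynomial of γ. From γ = √93 + √251: γ^2 = 93 + 2√(23343) + 251 = 344 + 2√(23343), so γ^2 - 344 = 2√(23343); squaring, (γ^2 - 344)^2 = 4·23343, i.e. γ^4 - 688γ^2 + 118336 - 93372 = 0, i.e. γ^4 - 688γ^2 + 24964 = 0. So γ is a root of x^4 - 688x^2 + 24964. This polynomial is irreducible over Q: it has no rational root (each ±√93 ± √251 is irrational), and any factorization into two quadratics over Q would force √(23343) ∈ Q (pairing opposite roots) or √93, √251 ∈ Q (other pairings), all impossible. Hence [Q(γ):Q] = 4 = [Q(√93, √251):Q], so Q(γ) = Q(√93, √251).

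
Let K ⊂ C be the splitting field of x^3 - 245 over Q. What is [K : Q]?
[K : Q] = 6

The roots of x^3 - 245 are ∛245, ω∛245, ω^2∛245 where ω = e^(2πi/3) is a primitive cube root of unity, so K = Q(∛245, ω). Now [Q(∛245):Q] = 3 (since 245 is not a perfect cube, x^3 - 245 is irreducible) and [Q(ω):Q] = 2. Both 2 and 3 divide [K:Q], and [K:Q] ≤ 3·2 = 6, so [K:Q] = 6. (Equivalently: Q(∛245) ⊂ R but ω ∉ R, so [K : Q(∛245)] = 2.)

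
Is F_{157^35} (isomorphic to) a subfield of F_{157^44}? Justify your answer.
No: F_{157^35} is not a subfield of F_{157^44}

F_{p^m} embeds in F_{p^n} iff m | n. Here 35 ∤ 44 (since 44 = 1·35 + 9 with remainder 9 ≠ 0), so F_{157^35} is not a subfield of F_{157^44}. Equivalently: if it were, the tower law would give 35 = [F_{157^35}:F_157] dividing [F_{157^44}:F_157] = 44, contradiction.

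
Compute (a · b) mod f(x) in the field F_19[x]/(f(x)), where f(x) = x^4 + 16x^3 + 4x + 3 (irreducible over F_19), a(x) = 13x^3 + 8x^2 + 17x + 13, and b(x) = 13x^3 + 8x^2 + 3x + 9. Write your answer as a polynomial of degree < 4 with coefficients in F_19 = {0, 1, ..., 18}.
a · b ≡ 14x^3 + 14x^2 + 8x + 6 (mod f(x))

Multiply in F_19[x]: a(x)·b(x) = (13x^3 + 8x^2 + 17x + 13)·(13x^3 + 8x^2 + 3x + 9) = 17x^6 + 18x^5 + x^4 + 9x^3 + 18x^2 + 2x + 3. This has degree ≥ 4, so divide by f(x) over F_19: 17x^6 + 18x^5 + x^4 + 9x^3 + 18x^2 + 2x + 3 = (17x^2 + 12x + 18)·(x^4 + 16x^3 + 4x + 3) + (14x^3 + 14x^2 + 8x + 6). Hence a·b ≡ 14x^3 + 14x^2 + 8x + 6 (mod f). (F_19[x]/(f) is a field with 19^4 = 130321 elements since f is irreducible of degree 4.)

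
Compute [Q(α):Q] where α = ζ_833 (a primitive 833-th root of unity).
[Q(α):Q] = 672

The minimal polynomial of ζ_833 over Q is the 833-th cyclotomic polynomial Φ_833(x), which is irreducible over Q and has degree φ(833) = 672. Hence [Q(α):Q] = φ(833) = 672.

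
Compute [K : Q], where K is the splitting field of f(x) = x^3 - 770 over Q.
[K : Q] = 6

The roots of x^3 - 770 are ∛770, ω∛770, ω^2∛770 where ω = e^(2πi/3) is a primitive cube root of unity, so K = Q(∛770, ω). Now [Q(∛770):Q] = 3 (since 770 is not a perfect cube, x^3 - 770 is irreducible) and [Q(ω):Q] = 2. Both 2 and 3 divide [K:Q], and [K:Q] ≤ 3·2 = 6, so [K:Q] = 6. (Equivalently: Q(∛770) ⊂ R but ω ∉ R, so [K : Q(∛770)] = 2.)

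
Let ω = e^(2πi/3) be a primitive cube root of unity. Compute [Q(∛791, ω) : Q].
[Q(∛791, ω) : Q] = 6

[Q(∛791):Q] = 3 (min poly x^3 - 791, irreducible since 791 is not a perfect cube). [Q(ω):Q] = 2 (min poly x^2 + x + 1). Since Q(∛791) ⊂ R and ω ∉ R, we have ω ∉ Q(∛791), so x^2 + x + 1 remains irreducible over Q(∛791) and [Q(∛791, ω) : Q(∛791)] = 2. By the tower law, [Q(∛791, ω) : Q] = 3 · 2 = 6. (In fact Q(∛791, ω) is the splitting field of x^3 - 791 over Q.)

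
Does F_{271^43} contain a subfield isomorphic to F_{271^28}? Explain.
No: F_{271^28} is not a subfield of F_{271^43}

F_{p^m} embeds in F_{p^n} iff m | n. Here 28 ∤ 43 (since 43 = 1·28 + 15 with remainder 15 ≠ 0), so F_{271^28} is not a subfield of F_{271^43}. Equivalently: if it were, the tower law would give 28 = [F_{271^28}:F_271] dividing [F_{271^43}:F_271] = 43, contradiction.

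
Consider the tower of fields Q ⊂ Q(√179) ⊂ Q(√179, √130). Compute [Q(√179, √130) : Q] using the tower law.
[Q(√179, √130) : Q] = 4

[Q(√179):Q] = 2 (min poly x^2 - 179, irreducible since 179 is squarefree > 1). For the top step, suppose √130 ∈ Q(√179), say √130 = c + d√179 with c, d ∈ Q. Squaring: 130 = c^2 + 179d^2 + 2cd√179. Since √179 ∉ Q this forces 2cd = 0. If d = 0 then √130 = c ∈ Q, contradicting 130 squarefree > 1. If c = 0 then 130 = 179d^2, so 179·130 = (179d)^2 is a perfect square in Q — but 179·130 = 23270 is not a perfect square (since 179 and 130 are distinct squarefree integers). Contradiction. Hence √130 ∉ Q(√179), so x^2 - 130 stays irreducible over Q(√179) and [Q(√179, √130) : Q(√179)] = 2. By the tower law, [Q(√179, √130) : Q] = 2 · 2 = 4.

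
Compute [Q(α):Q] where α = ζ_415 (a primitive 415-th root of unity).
[Q(α):Q] = 328

The minimal polynomial of ζ_415 over Q is the 415-th cyclotomic polynomial Φ_415(x), which is irreducible over Q and has degree φ(415) = 328. Hence [Q(α):Q] = φ(415) = 328.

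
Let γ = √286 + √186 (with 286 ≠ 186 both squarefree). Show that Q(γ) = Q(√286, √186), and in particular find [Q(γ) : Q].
[Q(γ) : Q] = 4 (equivalently, Q(γ) = Q(√286, √186))

Obviously Q(γ) ⊆ Q(√286, √186), and [Q(√286, √186):Q] = 4 (since 286, 186 are distinct squarefree integers > 1 with 53196 not a perfect square). To show equality we compute the minimal polynomial of γ. From γ = √286 + √186: γ^2 = 286 + 2√(53196) + 186 = 472 + 2√(53196), so γ^2 - 472 = 2√(53196); squaring, (γ^2 - 472)^2 = 4·53196, i.e. γ^4 - 944γ^2 + 222784 - 212784 = 0, i.e. γ^4 - 944γ^2 + 10000 = 0. So γ is a root of x^4 - 944x^2 + 10000. This polynomial is irreducible over Q: it has no rational root (each ±√286 ± √186 is irrational), and any factorization into two quadratics over Q would force √(53196) ∈ Q (pairing opposite roots) or √286, √186 ∈ Q (other pairings), all impossible. Hence [Q(γ):Q] = 4 = [Q(√286, √186):Q], so Q(γ) = Q(√286, √186).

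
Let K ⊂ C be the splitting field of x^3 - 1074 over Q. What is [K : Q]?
[K : Q] = 6

The roots of x^3 - 1074 are ∛1074, ω∛1074, ω^2∛1074 where ω = e^(2πi/3) is a primitive cube root of unity, so K = Q(∛1074, ω). Now [Q(∛1074):Q] = 3 (since 1074 is not a perfect cube, x^3 - 1074 is irreducible) and [Q(ω):Q] = 2. Both 2 and 3 divide [K:Q], and [K:Q] ≤ 3·2 = 6, so [K:Q] = 6. (Equivalently: Q(∛1074) ⊂ R but ω ∉ R, so [K : Q(∛1074)] = 2.)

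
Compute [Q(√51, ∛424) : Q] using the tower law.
[Q(√51, ∛424) : Q] = 6

Let L = Q(√51, ∛424). Since Q(√51) ⊂ L and [Q(√51):Q] = 2, the tower law gives 2 | [L:Q]. Likewise Q(∛424) ⊂ L with [Q(∛424):Q] = 3 (because 424 is not a perfect cube), so 3 | [L:Q]. As gcd(2,3) = 1, [L:Q] is divisible by 6. Conversely L is generated over Q by √51 and ∛424, so [L:Q] ≤ 2·3 = 6. Therefore [Q(√51, ∛424) : Q] = 6.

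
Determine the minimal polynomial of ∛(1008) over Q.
m_α(x) = x^3 - 1008

α satisfies α^3 = 1008, so x^3 - 1008 annihilates α. By the rational root test, a rational root p/q (in lowest terms) of x^3 - 1008 would satisfy p^3 = 1008 q^3, forcing q = 1 and p^3 = 1008; but 1008 is not a perfect cube, contradiction. A monic cubic over Q with no rational root is irreducible (any nontrivial factorization would include a linear factor). Hence x^3 - 1008 is the minimal polynomial of α, and in particular [Q(α):Q] = 3.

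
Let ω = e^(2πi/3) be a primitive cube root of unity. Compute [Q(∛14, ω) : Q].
[Q(∛14, ω) : Q] = 6

[Q(∛14):Q] = 3 (min poly x^3 - 14, irreducible since 14 is not a perfect cube). [Q(ω):Q] = 2 (min poly x^2 + x + 1). Since Q(∛14) ⊂ R and ω ∉ R, we have ω ∉ Q(∛14), so x^2 + x + 1 remains irreducible over Q(∛14) and [Q(∛14, ω) : Q(∛14)] = 2. By the tower law, [Q(∛14, ω) : Q] = 3 · 2 = 6. (In fact Q(∛14, ω) is the splitting field of x^3 - 14 over Q.)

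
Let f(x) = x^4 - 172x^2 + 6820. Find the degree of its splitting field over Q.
[K : Q] = 4

Solving the quadratic in x^2: x^2 = (172 ± √(172^2 - 4·6820))/2 = (172 ± √2304)/2 = (172 ± 48)/2, giving x^2 = 110 or x^2 = 62. So f(x) = (x^2 - 110)(x^2 - 62) and the roots of f are ±√110, ±√62. Hence the splitting field is K = Q(√110, √62). Since 110 and 62 are distinct squarefree integers > 1, their product 6820 is not a perfect square, so √62 ∉ Q(√110). By the tower law [K:Q] = [Q(√110,√62):Q(√110)] · [Q(√110):Q] = 2 · 2 = 4.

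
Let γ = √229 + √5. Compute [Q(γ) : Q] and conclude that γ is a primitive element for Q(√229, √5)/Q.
[Q(γ) : Q] = 4 (equivalently, Q(γ) = Q(√229, √5))

Obviously Q(γ) ⊆ Q(√229, √5), and [Q(√229, √5):Q] = 4 (since 229, 5 are distinct squarefree integers > 1 with 1145 not a perfect square). To show equality we compute the minimal polynomial of γ. From γ = √229 + √5: γ^2 = 229 + 2√(1145) + 5 = 234 + 2√(1145), so γ^2 - 234 = 2√(1145); squaring, (γ^2 - 234)^2 = 4·1145, i.e. γ^4 - 468γ^2 + 54756 - 4580 = 0, i.e. γ^4 - 468γ^2 + 50176 = 0. So γ is a root of x^4 - 468x^2 + 50176. This polynomial is irreducible over Q: it has no rational root (each ±√229 ± √5 is irrational), and any factorization into two quadratics over Q would force √(1145) ∈ Q (pairing opposite roots) or √229, √5 ∈ Q (other pairings), all impossible. Hence [Q(γ):Q] = 4 = [Q(√229, √5):Q], so Q(γ) = Q(√229, √5).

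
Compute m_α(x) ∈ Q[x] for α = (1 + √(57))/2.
m_α(x) = x^2 - x - 14

From 2α - 1 = √(57), squaring gives (2α - 1)^2 = 57, i.e. 4α^2 - 4α + 1 = 57, so α^2 - α + (1 - 57)/4 = 0. Since 57 ≡ 1 (mod 4), (1 - 57)/4 = -14 ∈ Z. The polynomial x^2 - x - 14 has discriminant 1 - 4·(-14) = 57, which is not a perfect square in Q (d = 57 is squarefree and ≠ 1), so x^2 - x - 14 is irreducible over Q. It is the minimal polynomial of α.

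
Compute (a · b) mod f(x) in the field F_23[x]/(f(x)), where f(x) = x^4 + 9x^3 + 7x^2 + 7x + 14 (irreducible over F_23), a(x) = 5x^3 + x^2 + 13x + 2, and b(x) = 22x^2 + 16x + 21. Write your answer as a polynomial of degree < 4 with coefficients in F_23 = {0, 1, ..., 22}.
a · b ≡ 16x^3 + 15x^2 + 13x + 8 (mod f(x))

Multiply in F_23[x]: a(x)·b(x) = (5x^3 + x^2 + 13x + 2)·(22x^2 + 16x + 21) = 18x^5 + 10x^4 + 16x^3 + 20x^2 + 6x + 19. This has degree ≥ 4, so divide by f(x) over F_23: 18x^5 + 10x^4 + 16x^3 + 20x^2 + 6x + 19 = (18x + 9)·(x^4 + 9x^3 + 7x^2 + 7x + 14) + (16x^3 + 15x^2 + 13x + 8). Hence a·b ≡ 16x^3 + 15x^2 + 13x + 8 (mod f). (F_23[x]/(f) is a field with 23^4 = 279841 elements since f is irreducible of degree 4.)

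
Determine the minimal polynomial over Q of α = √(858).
m_α(x) = x^2 - 858

α satisfies α^2 - 858 = 0, so x^2 - 858 annihilates α. Since d = 858 is squarefree and ≠ 1, it is not a perfect square in Q, so x^2 - 858 has no rational root and is therefore irreducible over Q (a degree-2 polynomial over a field is irreducible iff it has no root). Hence m_α(x) = x^2 - 858.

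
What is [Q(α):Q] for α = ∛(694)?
[Q(α):Q] = 3

The minimal polynomial of α is x^3 - 694, irreducible over Q since 694 is not a perfect cube (so x^3 - 694 has no rational root). Hence [Q(α):Q] = deg(m_α) = 3.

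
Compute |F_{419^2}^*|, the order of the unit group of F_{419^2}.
|F_{419^2}^*| = 175560

F_{419^2} has 419^2 = 175561 elements; its multiplicative group consists of all nonzero elements, so |F_{419^2}^*| = 175561 - 1 = 175560. (It is cyclic since any finite subgroup of the multiplicative group of a field is cyclic.)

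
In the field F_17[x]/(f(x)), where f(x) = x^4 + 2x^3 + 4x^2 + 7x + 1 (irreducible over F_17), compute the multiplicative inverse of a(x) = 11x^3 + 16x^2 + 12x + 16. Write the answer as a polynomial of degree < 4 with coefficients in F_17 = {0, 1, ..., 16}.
a(x)^(-1) ≡ 10x^3 + 10x^2 + 14x + 3 (mod f(x))

Since f is irreducible over F_17, F_17[x]/(f) is a field and a(x) ≠ 0 has an inverse. Apply the extended Euclidean algorithm to f(x) and a(x) in F_17[x]: f(x) = (14x + 3)·a(x) + (9x^2 + 2x + 4);  a(x) = (5x + 12)·(9x^2 + 2x + 4) + (2x + 2);  (9x^2 + 2x + 4) = (13x + 5)·(2x + 2) + (11). The last nonzero remainder is the constant 11 = gcd(f, a) in F_17. Back-substituting through the division chain expresses 11 = s(x)·a(x) + t(x)·f(x) with s(x) ≡ 8x^3 + 8x^2 + x + 16 (mod f), so (8x^3 + 8x^2 + x + 16)·a(x) ≡ 11 (mod f). Multiplying by 11^(-1) ≡ 14 in F_17 gives a(x)^(-1) ≡ 14·(8x^3 + 8x^2 + x + 16) ≡ 10x^3 + 10x^2 + 14x + 3 (mod f). Check: (11x^3 + 16x^2 + 12x + 16)·(10x^3 + 10x^2 + 14x + 3) = 8x^6 + 15x^5 + 9x^4 + 10x^3 + 2x^2 + 5x + 14 ≡ 1 (mod x^4 + 2x^3 + 4x^2 + 7x + 1).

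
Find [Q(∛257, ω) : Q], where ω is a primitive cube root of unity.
[Q(∛257, ω) : Q] = 6

[Q(∛257):Q] = 3 (min poly x^3 - 257, irreducible since 257 is not a perfect cube). [Q(ω):Q] = 2 (min poly x^2 + x + 1). Since Q(∛257) ⊂ R and ω ∉ R, we have ω ∉ Q(∛257), so x^2 + x + 1 remains irreducible over Q(∛257) and [Q(∛257, ω) : Q(∛257)] = 2. By the tower law, [Q(∛257, ω) : Q] = 3 · 2 = 6. (In fact Q(∛257, ω) is the splitting field of x^3 - 257 over Q.)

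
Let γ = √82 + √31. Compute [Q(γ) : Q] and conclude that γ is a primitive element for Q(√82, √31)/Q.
[Q(γ) : Q] = 4 (equivalently, Q(γ) = Q(√82, √31))

Obviously Q(γ) ⊆ Q(√82, √31), and [Q(√82, √31):Q] = 4 (since 82, 31 are distinct squarefree integers > 1 with 2542 not a perfect square). To show equality we compute the minimal polynomial of γ. From γ = √82 + √31: γ^2 = 82 + 2√(2542) + 31 = 113 + 2√(2542), so γ^2 - 113 = 2√(2542); squaring, (γ^2 - 113)^2 = 4·2542, i.e. γ^4 - 226γ^2 + 12769 - 10168 = 0, i.e. γ^4 - 226γ^2 + 2601 = 0. So γ is a root of x^4 - 226x^2 + 2601. This polynomial is irreducible over Q: it has no rational root (each ±√82 ± √31 is irrational), and any factorization into two quadratics over Q would force √(2542) ∈ Q (pairing opposite roots) or √82, √31 ∈ Q (other pairings), all impossible. Hence [Q(γ):Q] = 4 = [Q(√82, √31):Q], so Q(γ) = Q(√82, √31).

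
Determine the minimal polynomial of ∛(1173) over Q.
m_α(x) = x^3 - 1173

α satisfies α^3 = 1173, so x^3 - 1173 annihilates α. By the rational root test, a rational root p/q (in lowest terms) of x^3 - 1173 would satisfy p^3 = 1173 q^3, forcing q = 1 and p^3 = 1173; but 1173 is not a perfect cube, contradiction. A monic cubic over Q with no rational root is irreducible (any nontrivial factorization would include a linear factor). Hence x^3 - 1173 is the minimal polynomial of α, and in particular [Q(α):Q] = 3.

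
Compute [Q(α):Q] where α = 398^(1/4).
[Q(α):Q] = 4

α is a root of x^4 - 398. By Eisenstein's criterion at the prime p = 2 (which divides the constant term 398 but p^2 = 4 does not, since 398 is squarefree), x^4 - 398 is irreducible over Q. Hence [Q(α):Q] = 4.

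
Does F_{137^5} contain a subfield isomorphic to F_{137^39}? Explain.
No: F_{137^39} is not a subfield of F_{137^5}

F_{p^m} embeds in F_{p^n} iff m | n. Here 39 ∤ 5 (since 5 = 0·39 + 5 with remainder 5 ≠ 0), so F_{137^39} is not a subfield of F_{137^5}. Equivalently: if it were, the tower law would give 39 = [F_{137^39}:F_137] dividing [F_{137^5}:F_137] = 5, contradiction.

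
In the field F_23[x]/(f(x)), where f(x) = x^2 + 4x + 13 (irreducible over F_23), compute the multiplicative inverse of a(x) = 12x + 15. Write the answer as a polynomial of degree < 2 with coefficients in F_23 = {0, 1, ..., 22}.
a(x)^(-1) ≡ 4x + 11 (mod f(x))

Since f is irreducible over F_23, F_23[x]/(f) is a field and a(x) ≠ 0 has an inverse. Apply the extended Euclidean algorithm to f(x) and a(x) in F_23[x]: f(x) = (2x + 17)·a(x) + (11). The last nonzero remainder is the constant 11 = gcd(f, a) in F_23. Back-substituting through the division chain expresses 11 = s(x)·a(x) + t(x)·f(x) with s(x) ≡ 21x + 6 (mod f), so (21x + 6)·a(x) ≡ 11 (mod f). Multiplying by 11^(-1) ≡ 21 in F_23 gives a(x)^(-1) ≡ 21·(21x + 6) ≡ 4x + 11 (mod f). Check: (12x + 15)·(4x + 11) = 2x^2 + 8x + 4 ≡ 1 (mod x^2 + 4x + 13).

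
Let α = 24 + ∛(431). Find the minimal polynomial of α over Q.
m_α(x) = x^3 - 72x^2 + 1728x - 14255

Set β = α - 24 = ∛(431), so β^3 = 431. Then (α - 24)^3 - 431 = 0, i.e. α is a root of g(x) = (x - 24)^3 - 431 = x^3 - 72x^2 + 1728x - 14255. Since g(x) = h(x - 24) where h(x) = x^3 - 431, and h is irreducible over Q (because 431 is not a perfect cube, so h has no rational root, and a monic cubic with no rational root is irreducible), g is also irreducible (irreducibility is preserved under the substitution x → x - 24). Hence m_α(x) = x^3 - 72x^2 + 1728x - 14255.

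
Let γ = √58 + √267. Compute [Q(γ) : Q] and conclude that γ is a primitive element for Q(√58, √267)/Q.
[Q(γ) : Q] = 4 (equivalently, Q(γ) = Q(√58, √267))

Obviously Q(γ) ⊆ Q(√58, √267), and [Q(√58, √267):Q] = 4 (since 58, 267 are distinct squarefree integers > 1 with 15486 not a perfect square). To show equality we compute the minimal polynomial of γ. From γ = √58 + √267: γ^2 = 58 + 2√(15486) + 267 = 325 + 2√(15486), so γ^2 - 325 = 2√(15486); squaring, (γ^2 - 325)^2 = 4·15486, i.e. γ^4 - 650γ^2 + 105625 - 61944 = 0, i.e. γ^4 - 650γ^2 + 43681 = 0. So γ is a root of x^4 - 650x^2 + 43681. This polynomial is irreducible over Q: it has no rational root (each ±√58 ± √267 is irrational), and any factorization into two quadratics over Q would force √(15486) ∈ Q (pairing opposite roots) or √58, √267 ∈ Q (other pairings), all impossible. Hence [Q(γ):Q] = 4 = [Q(√58, √267):Q], so Q(γ) = Q(√58, √267).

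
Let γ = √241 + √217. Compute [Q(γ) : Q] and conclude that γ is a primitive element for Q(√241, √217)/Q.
[Q(γ) : Q] = 4 (equivalently, Q(γ) = Q(√241, √217))

Obviously Q(γ) ⊆ Q(√241, √217), and [Q(√241, √217):Q] = 4 (since 241, 217 are distinct squarefree integers > 1 with 52297 not a perfect square). To show equality we compute the minimal polynomial of γ. From γ = √241 + √217: γ^2 = 241 + 2√(52297) + 217 = 458 + 2√(52297), so γ^2 - 458 = 2√(52297); squaring, (γ^2 - 458)^2 = 4·52297, i.e. γ^4 - 916γ^2 + 209764 - 209188 = 0, i.e. γ^4 - 916γ^2 + 576 = 0. So γ is a root of x^4 - 916x^2 + 576. This polynomial is irreducible over Q: it has no rational root (each ±√241 ± √217 is irrational), and any factorization into two quadratics over Q would force √(52297) ∈ Q (pairing opposite roots) or √241, √217 ∈ Q (other pairings), all impossible. Hence [Q(γ):Q] = 4 = [Q(√241, √217):Q], so Q(γ) = Q(√241, √217).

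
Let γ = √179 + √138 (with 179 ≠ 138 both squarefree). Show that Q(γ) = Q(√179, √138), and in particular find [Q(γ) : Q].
[Q(γ) : Q] = 4 (equivalently, Q(γ) = Q(√179, √138))

Obviously Q(γ) ⊆ Q(√179, √138), and [Q(√179, √138):Q] = 4 (since 179, 138 are distinct squarefree integers > 1 with 24702 not a perfect square). To show equality we compute the minimal polynomial of γ. From γ = √179 + √138: γ^2 = 179 + 2√(24702) + 138 = 317 + 2√(24702), so γ^2 - 317 = 2√(24702); squaring, (γ^2 - 317)^2 = 4·24702, i.e. γ^4 - 634γ^2 + 100489 - 98808 = 0, i.e. γ^4 - 634γ^2 + 1681 = 0. So γ is a root of x^4 - 634x^2 + 1681. This polynomial is irreducible over Q: it has no rational root (each ±√179 ± √138 is irrational), and any factorization into two quadratics over Q would force √(24702) ∈ Q (pairing opposite roots) or √179, √138 ∈ Q (other pairings), all impossible. Hence [Q(γ):Q] = 4 = [Q(√179, √138):Q], so Q(γ) = Q(√179, √138).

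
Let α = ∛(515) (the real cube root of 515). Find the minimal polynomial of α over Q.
m_α(x) = x^3 - 515

α satisfies α^3 = 515, so x^3 - 515 annihilates α. By the rational root test, a rational root p/q (in lowest terms) of x^3 - 515 would satisfy p^3 = 515 q^3, forcing q = 1 and p^3 = 515; but 515 is not a perfect cube, contradiction. A monic cubic over Q with no rational root is irreducible (any nontrivial factorization would include a linear factor). Hence x^3 - 515 is the minimal polynomial of α, and in particular [Q(α):Q] = 3.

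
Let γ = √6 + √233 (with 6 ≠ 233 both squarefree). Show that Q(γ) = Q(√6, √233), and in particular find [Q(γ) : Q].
[Q(γ) : Q] = 4 (equivalently, Q(γ) = Q(√6, √233))

Obviously Q(γ) ⊆ Q(√6, √233), and [Q(√6, √233):Q] = 4 (since 6, 233 are distinct squarefree integers > 1 with 1398 not a perfect square). To show equality we compute the minimal polynomial of γ. From γ = √6 + √233: γ^2 = 6 + 2√(1398) + 233 = 239 + 2√(1398), so γ^2 - 239 = 2√(1398); squaring, (γ^2 - 239)^2 = 4·1398, i.e. γ^4 - 478γ^2 + 57121 - 5592 = 0, i.e. γ^4 - 478γ^2 + 51529 = 0. So γ is a root of x^4 - 478x^2 + 51529. This polynomial is irreducible over Q: it has no rational root (each ±√6 ± √233 is irrational), and any factorization into two quadratics over Q would force √(1398) ∈ Q (pairing opposite roots) or √6, √233 ∈ Q (other pairings), all impossible. Hence [Q(γ):Q] = 4 = [Q(√6, √233):Q], so Q(γ) = Q(√6, √233).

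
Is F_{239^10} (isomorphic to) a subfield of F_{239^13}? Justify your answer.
No: F_{239^10} is not a subfield of F_{239^13}

F_{p^m} embeds in F_{p^n} iff m | n. Here 10 ∤ 13 (since 13 = 1·10 + 3 with remainder 3 ≠ 0), so F_{239^10} is not a subfield of F_{239^13}. Equivalently: if it were, the tower law would give 10 = [F_{239^10}:F_239] dividing [F_{239^13}:F_239] = 13, contradiction.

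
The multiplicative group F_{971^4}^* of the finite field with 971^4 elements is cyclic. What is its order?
|F_{971^4}^*| = 888949151280

F_{971^4} has 971^4 = 888949151281 elements; its multiplicative group consists of all nonzero elements, so |F_{971^4}^*| = 888949151281 - 1 = 888949151280. (It is cyclic since any finite subgroup of the multiplicative group of a field is cyclic.)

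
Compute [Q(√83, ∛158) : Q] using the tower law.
[Q(√83, ∛158) : Q] = 6

Let L = Q(√83, ∛158). Since Q(√83) ⊂ L and [Q(√83):Q] = 2, the tower law gives 2 | [L:Q]. Likewise Q(∛158) ⊂ L with [Q(∛158):Q] = 3 (because 158 is not a perfect cube), so 3 | [L:Q]. As gcd(2,3) = 1, [L:Q] is divisible by 6. Conversely L is generated over Q by √83 and ∛158, so [L:Q] ≤ 2·3 = 6. Therefore [Q(√83, ∛158) : Q] = 6.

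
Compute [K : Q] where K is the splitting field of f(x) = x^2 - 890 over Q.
[K : Q] = 2

f(x) = x^2 - 890 factors as (x - √890)(x + √890). The splitting field is K = Q(√890). Since 890 is squarefree and > 1, it is not a perfect square, so x^2 - 890 is irreducible over Q and [Q(√890) : Q] = 2. Hence [K : Q] = 2.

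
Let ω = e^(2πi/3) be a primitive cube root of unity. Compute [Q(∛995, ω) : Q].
[Q(∛995, ω) : Q] = 6

[Q(∛995):Q] = 3 (min poly x^3 - 995, irreducible since 995 is not a perfect cube). [Q(ω):Q] = 2 (min poly x^2 + x + 1). Since Q(∛995) ⊂ R and ω ∉ R, we have ω ∉ Q(∛995), so x^2 + x + 1 remains irreducible over Q(∛995) and [Q(∛995, ω) : Q(∛995)] = 2. By the tower law, [Q(∛995, ω) : Q] = 3 · 2 = 6. (In fact Q(∛995, ω) is the splitting field of x^3 - 995 over Q.)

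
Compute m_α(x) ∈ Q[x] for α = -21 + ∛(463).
m_α(x) = x^3 + 63x^2 + 1323x + 8798

Set β = α + 21 = ∛(463), so β^3 = 463. Then (α + 21)^3 - 463 = 0, i.e. α is a root of g(x) = (x + 21)^3 - 463 = x^3 + 63x^2 + 1323x + 8798. Since g(x) = h(x + 21) where h(x) = x^3 - 463, and h is irreducible over Q (because 463 is not a perfect cube, so h has no rational root, and a monic cubic with no rational root is irreducible), g is also irreducible (irreducibility is preserved under the substitution x → x + 21). Hence m_α(x) = x^3 + 63x^2 + 1323x + 8798.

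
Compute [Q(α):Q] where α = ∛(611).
[Q(α):Q] = 3

The minimal polynomial of α is x^3 - 611, irreducible over Q since 611 is not a perfect cube (so x^3 - 611 has no rational root). Hence [Q(α):Q] = deg(m_α) = 3.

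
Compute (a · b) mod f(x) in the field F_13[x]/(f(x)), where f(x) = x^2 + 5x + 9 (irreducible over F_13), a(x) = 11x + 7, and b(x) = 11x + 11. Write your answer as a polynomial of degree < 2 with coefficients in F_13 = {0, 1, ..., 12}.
a · b ≡ 9x + 2 (mod f(x))

Multiply in F_13[x]: a(x)·b(x) = (11x + 7)·(11x + 11) = 4x^2 + 3x + 12. This has degree ≥ 2, so divide by f(x) over F_13: 4x^2 + 3x + 12 = (4)·(x^2 + 5x + 9) + (9x + 2). Hence a·b ≡ 9x + 2 (mod f). (F_13[x]/(f) is a field with 13^2 = 169 elements since f is irreducible of degree 2.)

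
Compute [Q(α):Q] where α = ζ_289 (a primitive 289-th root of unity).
[Q(α):Q] = 272

The minimal polynomial of ζ_289 over Q is the 289-th cyclotomic polynomial Φ_289(x), which is irreducible over Q and has degree φ(289) = 272. Hence [Q(α):Q] = φ(289) = 272.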